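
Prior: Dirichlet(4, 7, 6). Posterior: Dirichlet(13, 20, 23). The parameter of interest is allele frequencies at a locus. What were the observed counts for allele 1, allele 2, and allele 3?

counts (9, 13, 17)

For a Dirichlet(α) prior with multinomial counts c, the posterior is Dirichlet(α + c) componentwise.
Counts are posterior − prior componentwise: 13−4=9, 20−7=13, 23−6=17.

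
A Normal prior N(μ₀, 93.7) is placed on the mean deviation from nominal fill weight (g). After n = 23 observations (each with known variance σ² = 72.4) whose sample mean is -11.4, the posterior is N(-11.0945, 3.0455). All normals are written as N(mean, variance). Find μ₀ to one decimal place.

μ₀ = -2.0

The posterior mean is a precision-weighted average: μ_n = (τ₀μ₀ + τ_data·x̄)/(τ₀+τ_data), with τ₀=1/σ₀² and τ_data=n/σ².
Here τ₀ = 1/93.7 = 0.010672 and τ_data = 23/72.4 = 0.317680, so τ_n = 0.328352.
Rearranging for μ₀: μ₀ = (μ_n·τ_n − τ_data·x̄)/τ₀ = (-11.0945·0.328352 − 0.317680·-11.4) / 0.010672 = -0.021349/0.010672 ≈ -2.0.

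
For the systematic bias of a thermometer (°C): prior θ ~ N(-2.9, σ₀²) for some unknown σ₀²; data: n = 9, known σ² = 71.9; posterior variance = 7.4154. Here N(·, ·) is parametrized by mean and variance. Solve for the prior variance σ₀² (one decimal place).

Posterior precision equals prior precision plus data precision: 1/σ_n² = 1/σ₀² + n/σ².
So 1/σ₀² = 1/7.4154 − 9/71.9 = 0.134854 − 0.125174 = 0.009680.
Hence σ₀² = 1/0.009680 ≈ 103.3.

σ₀² = 103.3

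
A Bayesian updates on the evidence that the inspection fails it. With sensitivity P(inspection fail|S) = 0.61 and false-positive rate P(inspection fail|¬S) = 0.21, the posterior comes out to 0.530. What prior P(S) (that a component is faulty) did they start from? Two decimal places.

P(S) = 0.28

In odds form, posterior odds = prior odds × likelihood ratio, so prior odds = posterior odds ÷ LR.
Posterior odds = 0.530/(1−0.530) = 1.1277. LR = 0.61/0.21 = 2.9048.
Prior odds = 1.1277/2.9048 = 0.3882, so P(S) = 0.3882/(1+0.3882) ≈ 0.28.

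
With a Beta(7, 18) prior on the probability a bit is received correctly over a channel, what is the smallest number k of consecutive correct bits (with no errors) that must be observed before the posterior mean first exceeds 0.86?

After k correct bits and 0 errors the posterior is Beta(7+k, 18), with mean (7+k)/(7+18+k).
Set (7+k)/(25+k) > 0.86 and solve: k > (0.86·25 − 7)/(1 − 0.86) = 103.571.
The smallest integer exceeding 103.571 is 104, and checking k=104: (111)/(129) = 0.8605 > 0.86.

k = 104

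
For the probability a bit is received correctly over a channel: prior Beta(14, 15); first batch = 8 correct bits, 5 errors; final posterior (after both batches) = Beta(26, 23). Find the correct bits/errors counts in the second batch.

4 correct bits and 3 errors

Sequential conjugate updates are equivalent to a single update on the pooled data, so total successes = posterior α − prior α and total failures = posterior β − prior β.
Total across both batches: 26−14=12 correct bits, 23−15=8 errors.
Subtract the first batch: 12−8=4 correct bits and 8−5=3 errors.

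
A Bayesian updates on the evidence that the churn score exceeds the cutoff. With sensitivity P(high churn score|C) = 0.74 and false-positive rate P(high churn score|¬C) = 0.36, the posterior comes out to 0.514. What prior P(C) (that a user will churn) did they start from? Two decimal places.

Bayes' rule in odds form gives O(C|E) = O(C)·[P(E|C)/P(E|¬C)], hence O(C) = O(C|E)/LR.
Posterior odds = 0.514/(1−0.514) = 1.0576. LR = 0.74/0.36 = 2.0556.
Prior odds = 1.0576/2.0556 = 0.5145, so P(C) = 0.5145/(1+0.5145) ≈ 0.34.

P(C) = 0.34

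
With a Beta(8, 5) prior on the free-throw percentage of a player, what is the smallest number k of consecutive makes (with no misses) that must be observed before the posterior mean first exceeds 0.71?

k = 5

After k makes and 0 misses the posterior is Beta(8+k, 5), with mean (8+k)/(8+5+k).
Set (8+k)/(13+k) > 0.71 and solve: k > (0.71·13 − 8)/(1 − 0.71) = 4.241.
The smallest integer exceeding 4.241 is 5, and checking k=5: (13)/(18) = 0.7222 > 0.71.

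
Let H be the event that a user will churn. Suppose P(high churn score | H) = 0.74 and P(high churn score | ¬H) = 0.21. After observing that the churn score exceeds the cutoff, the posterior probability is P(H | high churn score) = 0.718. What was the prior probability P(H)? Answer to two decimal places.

In odds form, posterior odds = prior odds × likelihood ratio, so prior odds = posterior odds ÷ LR.
Posterior odds = 0.718/(1−0.718) = 2.5461. LR = 0.74/0.21 = 3.5238.
Prior odds = 2.5461/3.5238 = 0.7225, so P(H) = 0.7225/(1+0.7225) ≈ 0.42.

P(H) = 0.42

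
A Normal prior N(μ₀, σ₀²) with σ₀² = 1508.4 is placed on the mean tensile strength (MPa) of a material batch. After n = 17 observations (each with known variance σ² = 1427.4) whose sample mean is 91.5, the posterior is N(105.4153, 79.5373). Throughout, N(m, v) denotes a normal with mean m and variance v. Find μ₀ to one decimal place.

μ₀ = 355.4

With known observation variance, the Normal–Normal posterior has precision τ_n = τ₀ + n/σ² and mean μ_n = (τ₀μ₀ + (n/σ²)x̄)/τ_n.
Here τ₀ = 1/1508.4 = 0.000663 and τ_data = 17/1427.4 = 0.011910, so τ_n = 0.012573.
Rearranging for μ₀: μ₀ = (μ_n·τ_n − τ_data·x̄)/τ₀ = (105.4153·0.012573 − 0.011910·91.5) / 0.000663 = 0.235622/0.000663 ≈ 355.4.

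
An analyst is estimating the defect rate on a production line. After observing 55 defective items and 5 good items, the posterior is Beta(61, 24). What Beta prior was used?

Under Beta–binomial conjugacy the posterior parameters are (a+s, b+f).
So a = 61 − 55 = 6 and b = 24 − 5 = 19.

Beta(6, 19)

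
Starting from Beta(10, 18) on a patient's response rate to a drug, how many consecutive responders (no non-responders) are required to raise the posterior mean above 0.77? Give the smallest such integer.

After k responders and 0 non-responders the posterior is Beta(10+k, 18), with mean (10+k)/(10+18+k).
Set (10+k)/(28+k) > 0.77 and solve: k > (0.77·28 − 10)/(1 − 0.77) = 50.261.
The smallest integer exceeding 50.261 is 51.

k = 51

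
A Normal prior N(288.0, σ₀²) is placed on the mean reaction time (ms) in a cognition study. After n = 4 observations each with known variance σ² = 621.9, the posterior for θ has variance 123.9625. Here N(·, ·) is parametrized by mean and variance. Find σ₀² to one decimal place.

σ₀² = 611.6

Posterior precision equals prior precision plus data precision: 1/σ_n² = 1/σ₀² + n/σ².
So 1/σ₀² = 1/123.9625 − 4/621.9 = 0.008067 − 0.006432 = 0.001635.
Hence σ₀² = 1/0.001635 ≈ 611.6.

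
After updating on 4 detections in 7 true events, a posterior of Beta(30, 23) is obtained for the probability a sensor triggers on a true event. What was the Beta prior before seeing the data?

Beta(26, 20)

A Beta(α, β) prior with s successes and f failures in binomial data gives a Beta(α+s, β+f) posterior.
Subtract the data counts: 30−4=26, 23−3=20.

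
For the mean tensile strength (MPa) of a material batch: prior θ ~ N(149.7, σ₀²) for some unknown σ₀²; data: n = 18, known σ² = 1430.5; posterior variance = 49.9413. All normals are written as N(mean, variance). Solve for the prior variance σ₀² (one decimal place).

σ₀² = 134.4

Posterior precision equals prior precision plus data precision: 1/σ_n² = 1/σ₀² + n/σ².
So 1/σ₀² = 1/49.9413 − 18/1430.5 = 0.020024 − 0.012583 = 0.007441.
Hence σ₀² = 1/0.007441 ≈ 134.4.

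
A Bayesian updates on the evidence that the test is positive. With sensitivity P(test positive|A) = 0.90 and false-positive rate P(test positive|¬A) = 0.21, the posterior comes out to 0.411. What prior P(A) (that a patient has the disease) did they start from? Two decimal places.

In odds form, posterior odds = prior odds × likelihood ratio, so prior odds = posterior odds ÷ LR.
Posterior odds = 0.411/(1−0.411) = 0.6978. LR = 0.90/0.21 = 4.2857.
Prior odds = 0.6978/4.2857 = 0.1628, so P(A) = 0.1628/(1+0.1628) ≈ 0.14.

P(A) = 0.14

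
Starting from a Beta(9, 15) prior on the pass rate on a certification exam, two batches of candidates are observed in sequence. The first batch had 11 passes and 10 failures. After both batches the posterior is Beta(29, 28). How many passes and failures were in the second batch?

Because Beta–binomial updating is additive in the counts, the combined data contributed (α_post−α_prior, β_post−β_prior) successes and failures.
Total across both batches: 29−9=20 passes, 28−15=13 failures.
Subtract the first batch: 20−11=9 passes and 13−10=3 failures.

9 passes and 3 failures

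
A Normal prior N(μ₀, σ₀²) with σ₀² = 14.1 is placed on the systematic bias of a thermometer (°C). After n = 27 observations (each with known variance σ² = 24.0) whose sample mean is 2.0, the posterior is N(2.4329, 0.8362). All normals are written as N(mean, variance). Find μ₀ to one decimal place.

μ₀ = 9.3

With known observation variance, the Normal–Normal posterior has precision τ_n = τ₀ + n/σ² and mean μ_n = (τ₀μ₀ + (n/σ²)x̄)/τ_n.
Here τ₀ = 1/14.1 = 0.070922 and τ_data = 27/24.0 = 1.125000, so τ_n = 1.195922.
Rearranging for μ₀: μ₀ = (μ_n·τ_n − τ_data·x̄)/τ₀ = (2.4329·1.195922 − 1.125000·2.0) / 0.070922 = 0.659559/0.070922 ≈ 9.3.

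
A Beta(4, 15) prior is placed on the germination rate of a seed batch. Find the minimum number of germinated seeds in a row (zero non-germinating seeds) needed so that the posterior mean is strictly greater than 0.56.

k = 16

After k germinated seeds and 0 non-germinating seeds the posterior is Beta(4+k, 15), with mean (4+k)/(4+15+k).
Set (4+k)/(19+k) > 0.56 and solve: k > (0.56·19 − 4)/(1 − 0.56) = 15.091.
The smallest integer exceeding 15.091 is 16.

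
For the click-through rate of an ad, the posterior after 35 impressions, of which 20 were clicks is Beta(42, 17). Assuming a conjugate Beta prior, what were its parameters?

A Beta(α, β) prior with s successes and f failures in binomial data gives a Beta(α+s, β+f) posterior.
Subtract the data counts: 42−20=22, 17−15=2.

Beta(22, 2)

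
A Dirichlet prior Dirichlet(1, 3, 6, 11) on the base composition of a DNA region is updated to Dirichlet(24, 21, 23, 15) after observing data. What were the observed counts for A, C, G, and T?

counts (23, 18, 17, 4)

For a Dirichlet(α) prior with multinomial counts c, the posterior is Dirichlet(α + c) componentwise.
Counts are posterior − prior componentwise: 24−1=23, 21−3=18, 23−6=17, 15−11=4.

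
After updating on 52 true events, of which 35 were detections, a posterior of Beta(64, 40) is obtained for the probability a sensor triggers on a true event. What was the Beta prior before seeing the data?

Beta(29, 23)

A Beta(α, β) prior with s successes and f failures in binomial data gives a Beta(α+s, β+f) posterior.
Subtract the data counts: 64−35=29, 40−17=23.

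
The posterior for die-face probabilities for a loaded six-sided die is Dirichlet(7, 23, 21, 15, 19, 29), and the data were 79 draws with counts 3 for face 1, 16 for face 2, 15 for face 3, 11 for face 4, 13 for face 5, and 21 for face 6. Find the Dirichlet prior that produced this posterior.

Dirichlet(4, 7, 6, 4, 6, 8)

For a Dirichlet(α) prior with multinomial counts c, the posterior is Dirichlet(α + c) componentwise.
Subtract each count from the matching posterior parameter: 7−3=4, 23−16=7, 21−15=6, 15−11=4, 19−13=6, 29−21=8.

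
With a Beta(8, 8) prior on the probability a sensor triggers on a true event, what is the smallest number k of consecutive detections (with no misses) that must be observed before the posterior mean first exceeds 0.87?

After k detections and 0 misses the posterior is Beta(8+k, 8), with mean (8+k)/(8+8+k).
Set (8+k)/(16+k) > 0.87 and solve: k > (0.87·16 − 8)/(1 − 0.87) = 45.538.
The smallest integer exceeding 45.538 is 46, and checking k=46: (54)/(62) = 0.8710 > 0.87.

k = 46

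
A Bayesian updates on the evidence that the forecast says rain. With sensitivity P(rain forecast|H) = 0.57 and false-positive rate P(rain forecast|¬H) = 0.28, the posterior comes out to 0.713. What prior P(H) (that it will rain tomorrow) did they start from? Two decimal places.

In odds form, posterior odds = prior odds × likelihood ratio, so prior odds = posterior odds ÷ LR.
Posterior odds = 0.713/(1−0.713) = 2.4843. LR = 0.57/0.28 = 2.0357.
Prior odds = 2.4843/2.0357 = 1.2204, so P(H) = 1.2204/(1+1.2204) ≈ 0.55.

P(H) = 0.55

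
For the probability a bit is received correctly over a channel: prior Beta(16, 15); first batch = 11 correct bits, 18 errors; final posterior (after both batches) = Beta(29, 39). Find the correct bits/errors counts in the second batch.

Because Beta–binomial updating is additive in the counts, the combined data contributed (α_post−α_prior, β_post−β_prior) successes and failures.
Total across both batches: 29−16=13 correct bits, 39−15=24 errors.
Subtract the first batch: 13−11=2 correct bits and 24−18=6 errors.

2 correct bits and 6 errors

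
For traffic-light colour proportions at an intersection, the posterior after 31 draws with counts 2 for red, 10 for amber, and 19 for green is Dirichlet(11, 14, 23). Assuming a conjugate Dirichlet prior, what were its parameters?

Dirichlet(9, 4, 4)

For a Dirichlet(α) prior with multinomial counts c, the posterior is Dirichlet(α + c) componentwise.
Subtract each count from the matching posterior parameter: 11−2=9, 14−10=4, 23−19=4.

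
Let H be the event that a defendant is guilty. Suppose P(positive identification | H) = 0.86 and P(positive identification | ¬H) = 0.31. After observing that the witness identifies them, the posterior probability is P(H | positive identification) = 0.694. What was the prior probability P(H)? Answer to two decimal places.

P(H) = 0.45

Bayes' rule in odds form gives O(H|E) = O(H)·[P(E|H)/P(E|¬H)], hence O(H) = O(H|E)/LR.
Posterior odds = 0.694/(1−0.694) = 2.2680. LR = 0.86/0.31 = 2.7742.
Prior odds = 2.2680/2.7742 = 0.8175, so P(H) = 0.8175/(1+0.8175) ≈ 0.45.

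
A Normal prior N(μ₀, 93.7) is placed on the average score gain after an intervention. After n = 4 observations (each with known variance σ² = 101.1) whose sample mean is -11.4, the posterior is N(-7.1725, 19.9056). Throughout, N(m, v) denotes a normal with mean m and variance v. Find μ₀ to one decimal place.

With known observation variance, the Normal–Normal posterior has precision τ_n = τ₀ + n/σ² and mean μ_n = (τ₀μ₀ + (n/σ²)x̄)/τ_n.
Here τ₀ = 1/93.7 = 0.010672 and τ_data = 4/101.1 = 0.039565, so τ_n = 0.050237.
Rearranging for μ₀: μ₀ = (μ_n·τ_n − τ_data·x̄)/τ₀ = (-7.1725·0.050237 − 0.039565·-11.4) / 0.010672 = 0.090716/0.010672 ≈ 8.5.

μ₀ = 8.5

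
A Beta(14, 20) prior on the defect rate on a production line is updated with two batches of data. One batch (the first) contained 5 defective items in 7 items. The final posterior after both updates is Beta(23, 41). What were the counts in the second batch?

Because Beta–binomial updating is additive in the counts, the combined data contributed (α_post−α_prior, β_post−β_prior) successes and failures.
Total across both batches: 23−14=9 defective items, 41−20=21 good items.
Subtract the first batch: 9−5=4 defective items and 21−2=19 good items.

4 defective items and 19 good items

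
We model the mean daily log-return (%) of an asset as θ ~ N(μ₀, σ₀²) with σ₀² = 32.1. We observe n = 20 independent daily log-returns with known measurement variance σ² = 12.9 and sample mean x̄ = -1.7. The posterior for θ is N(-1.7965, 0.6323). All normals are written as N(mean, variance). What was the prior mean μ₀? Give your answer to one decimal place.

With known observation variance, the Normal–Normal posterior has precision τ_n = τ₀ + n/σ² and mean μ_n = (τ₀μ₀ + (n/σ²)x̄)/τ_n.
Here τ₀ = 1/32.1 = 0.031153 and τ_data = 20/12.9 = 1.550388, so τ_n = 1.581541.
Rearranging for μ₀: μ₀ = (μ_n·τ_n − τ_data·x̄)/τ₀ = (-1.7965·1.581541 − 1.550388·-1.7) / 0.031153 = -0.205579/0.031153 ≈ -6.6.

μ₀ = -6.6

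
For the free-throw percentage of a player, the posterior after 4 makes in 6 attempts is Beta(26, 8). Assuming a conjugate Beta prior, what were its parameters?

Beta(22, 6)

A Beta(a, b) prior with s successes and f failures in binomial data gives a Beta(a+s, b+f) posterior.
So a = 26 − 4 = 22 and b = 8 − 2 = 6.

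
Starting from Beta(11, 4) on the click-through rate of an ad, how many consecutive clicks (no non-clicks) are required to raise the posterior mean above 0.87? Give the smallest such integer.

After k clicks and 0 non-clicks the posterior is Beta(11+k, 4), with mean (11+k)/(11+4+k).
Set (11+k)/(15+k) > 0.87 and solve: k > (0.87·15 − 11)/(1 − 0.87) = 15.769.
The smallest integer exceeding 15.769 is 16.

k = 16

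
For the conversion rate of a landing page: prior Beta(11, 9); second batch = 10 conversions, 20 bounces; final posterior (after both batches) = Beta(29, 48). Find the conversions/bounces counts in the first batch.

Because Beta–binomial updating is additive in the counts, the combined data contributed (α_post−α_prior, β_post−β_prior) successes and failures.
Total across both batches: 29−11=18 conversions, 48−9=39 bounces.
Subtract the second batch: 18−10=8 conversions and 39−20=19 bounces.

8 conversions and 19 bounces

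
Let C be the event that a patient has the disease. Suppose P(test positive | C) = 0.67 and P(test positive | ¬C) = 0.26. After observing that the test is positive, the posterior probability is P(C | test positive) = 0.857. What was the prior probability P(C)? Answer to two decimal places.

Bayes' rule in odds form gives O(C|E) = O(C)·[P(E|C)/P(E|¬C)], hence O(C) = O(C|E)/LR.
Posterior odds = 0.857/(1−0.857) = 5.9930. LR = 0.67/0.26 = 2.5769.
Prior odds = 5.9930/2.5769 = 2.3257, so P(C) = 2.3257/(1+2.3257) ≈ 0.70.

P(C) = 0.70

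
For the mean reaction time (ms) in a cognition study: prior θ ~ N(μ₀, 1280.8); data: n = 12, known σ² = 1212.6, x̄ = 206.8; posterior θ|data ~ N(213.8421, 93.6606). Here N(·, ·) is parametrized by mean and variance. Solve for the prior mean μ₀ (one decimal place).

With known observation variance, the Normal–Normal posterior has precision τ_n = τ₀ + n/σ² and mean μ_n = (τ₀μ₀ + (n/σ²)x̄)/τ_n.
Here τ₀ = 1/1280.8 = 0.000781 and τ_data = 12/1212.6 = 0.009896, so τ_n = 0.010677.
Rearranging for μ₀: μ₀ = (μ_n·τ_n − τ_data·x̄)/τ₀ = (213.8421·0.010677 − 0.009896·206.8) / 0.000781 = 0.236699/0.000781 ≈ 303.1.

μ₀ = 303.1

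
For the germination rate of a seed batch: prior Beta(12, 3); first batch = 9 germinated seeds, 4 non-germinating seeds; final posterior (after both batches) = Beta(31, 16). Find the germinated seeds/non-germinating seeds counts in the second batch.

10 germinated seeds and 9 non-germinating seeds

Sequential conjugate updates are equivalent to a single update on the pooled data, so total successes = posterior α − prior α and total failures = posterior β − prior β.
Total across both batches: 31−12=19 germinated seeds, 16−3=13 non-germinating seeds.
Subtract the first batch: 19−9=10 germinated seeds and 13−4=9 non-germinating seeds.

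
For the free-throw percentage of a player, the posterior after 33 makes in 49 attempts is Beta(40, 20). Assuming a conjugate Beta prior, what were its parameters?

Beta(7, 4)

A Beta(a, b) prior with s successes and f failures in binomial data gives a Beta(a+s, b+f) posterior.
Subtract the data counts: 40−33=7, 20−16=4.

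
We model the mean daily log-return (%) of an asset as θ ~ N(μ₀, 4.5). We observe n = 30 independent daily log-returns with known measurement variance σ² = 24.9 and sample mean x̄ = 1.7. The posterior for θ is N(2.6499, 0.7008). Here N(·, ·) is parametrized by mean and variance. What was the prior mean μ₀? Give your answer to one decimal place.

μ₀ = 7.8

The posterior mean is a precision-weighted average: μ_n = (τ₀μ₀ + τ_data·x̄)/(τ₀+τ_data), with τ₀=1/σ₀² and τ_data=n/σ².
Here τ₀ = 1/4.5 = 0.222222 and τ_data = 30/24.9 = 1.204819, so τ_n = 1.427041.
Rearranging for μ₀: μ₀ = (μ_n·τ_n − τ_data·x̄)/τ₀ = (2.6499·1.427041 − 1.204819·1.7) / 0.222222 = 1.733324/0.222222 ≈ 7.8.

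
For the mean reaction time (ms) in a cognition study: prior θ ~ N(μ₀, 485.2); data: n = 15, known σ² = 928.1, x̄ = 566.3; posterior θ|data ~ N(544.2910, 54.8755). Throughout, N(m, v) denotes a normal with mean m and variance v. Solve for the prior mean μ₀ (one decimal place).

With known observation variance, the Normal–Normal posterior has precision τ_n = τ₀ + n/σ² and mean μ_n = (τ₀μ₀ + (n/σ²)x̄)/τ_n.
Here τ₀ = 1/485.2 = 0.002061 and τ_data = 15/928.1 = 0.016162, so τ_n = 0.018223.
Rearranging for μ₀: μ₀ = (μ_n·τ_n − τ_data·x̄)/τ₀ = (544.2910·0.018223 − 0.016162·566.3) / 0.002061 = 0.766074/0.002061 ≈ 371.7.

μ₀ = 371.7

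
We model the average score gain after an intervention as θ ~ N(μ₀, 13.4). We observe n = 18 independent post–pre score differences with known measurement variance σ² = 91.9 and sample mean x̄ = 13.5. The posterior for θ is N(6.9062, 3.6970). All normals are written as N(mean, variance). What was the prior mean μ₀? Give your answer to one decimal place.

The posterior mean is a precision-weighted average: μ_n = (τ₀μ₀ + τ_data·x̄)/(τ₀+τ_data), with τ₀=1/σ₀² and τ_data=n/σ².
Here τ₀ = 1/13.4 = 0.074627 and τ_data = 18/91.9 = 0.195865, so τ_n = 0.270492.
Rearranging for μ₀: μ₀ = (μ_n·τ_n − τ_data·x̄)/τ₀ = (6.9062·0.270492 − 0.195865·13.5) / 0.074627 = -0.776106/0.074627 ≈ -10.4.

μ₀ = -10.4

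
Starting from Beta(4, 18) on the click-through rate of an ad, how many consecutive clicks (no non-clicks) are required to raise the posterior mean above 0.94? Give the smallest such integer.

k = 279

After k clicks and 0 non-clicks the posterior is Beta(4+k, 18), with mean (4+k)/(4+18+k).
Set (4+k)/(22+k) > 0.94 and solve: k > (0.94·22 − 4)/(1 − 0.94) = 278.000.
The smallest integer exceeding 278.000 is 279, and checking k=279: (283)/(301) = 0.9402 > 0.94.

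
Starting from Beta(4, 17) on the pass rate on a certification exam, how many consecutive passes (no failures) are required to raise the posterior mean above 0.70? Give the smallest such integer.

After k passes and 0 failures the posterior is Beta(4+k, 17), with mean (4+k)/(4+17+k).
Set (4+k)/(21+k) > 0.70 and solve: k > (0.70·21 − 4)/(1 − 0.70) = 35.667.
The smallest integer exceeding 35.667 is 36.

k = 36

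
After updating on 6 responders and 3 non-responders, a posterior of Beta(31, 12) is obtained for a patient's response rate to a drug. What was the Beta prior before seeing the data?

Beta(25, 9)

Beta is conjugate to the binomial likelihood: posterior = Beta(a+s, b+f).
Subtract the data counts: 31−6=25, 12−3=9.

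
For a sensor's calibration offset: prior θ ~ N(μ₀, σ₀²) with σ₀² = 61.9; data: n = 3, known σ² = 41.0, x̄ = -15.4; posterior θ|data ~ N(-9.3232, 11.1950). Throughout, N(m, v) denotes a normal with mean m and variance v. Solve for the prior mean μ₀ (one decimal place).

With known observation variance, the Normal–Normal posterior has precision τ_n = τ₀ + n/σ² and mean μ_n = (τ₀μ₀ + (n/σ²)x̄)/τ_n.
Here τ₀ = 1/61.9 = 0.016155 and τ_data = 3/41.0 = 0.073171, so τ_n = 0.089326.
Rearranging for μ₀: μ₀ = (μ_n·τ_n − τ_data·x̄)/τ₀ = (-9.3232·0.089326 − 0.073171·-15.4) / 0.016155 = 0.294029/0.016155 ≈ 18.2.

μ₀ = 18.2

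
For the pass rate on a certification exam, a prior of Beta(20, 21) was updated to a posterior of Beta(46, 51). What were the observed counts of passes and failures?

A Beta(α, β) prior with s successes and f failures in binomial data gives a Beta(α+s, β+f) posterior.
So s = 46 − 20 = 26 and f = 51 − 21 = 30.

26 passes and 30 failures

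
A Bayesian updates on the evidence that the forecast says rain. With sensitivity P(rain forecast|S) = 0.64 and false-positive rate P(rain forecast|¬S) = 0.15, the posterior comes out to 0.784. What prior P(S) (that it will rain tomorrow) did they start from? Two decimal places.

In odds form, posterior odds = prior odds × likelihood ratio, so prior odds = posterior odds ÷ LR.
Posterior odds = 0.784/(1−0.784) = 3.6296. LR = 0.64/0.15 = 4.2667.
Prior odds = 3.6296/4.2667 = 0.8507, so P(S) = 0.8507/(1+0.8507) ≈ 0.46.

P(S) = 0.46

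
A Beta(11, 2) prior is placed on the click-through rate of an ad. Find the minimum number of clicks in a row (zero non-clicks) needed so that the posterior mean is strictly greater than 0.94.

After k clicks and 0 non-clicks the posterior is Beta(11+k, 2), with mean (11+k)/(11+2+k).
Set (11+k)/(13+k) > 0.94 and solve: k > (0.94·13 − 11)/(1 − 0.94) = 20.333.
The smallest integer exceeding 20.333 is 21.

k = 21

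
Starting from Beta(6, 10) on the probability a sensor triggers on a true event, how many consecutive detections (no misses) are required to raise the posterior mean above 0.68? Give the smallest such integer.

After k detections and 0 misses the posterior is Beta(6+k, 10), with mean (6+k)/(6+10+k).
Set (6+k)/(16+k) > 0.68 and solve: k > (0.68·16 − 6)/(1 − 0.68) = 15.250.
The smallest integer exceeding 15.250 is 16, and checking k=16: (22)/(32) = 0.6875 > 0.68.

k = 16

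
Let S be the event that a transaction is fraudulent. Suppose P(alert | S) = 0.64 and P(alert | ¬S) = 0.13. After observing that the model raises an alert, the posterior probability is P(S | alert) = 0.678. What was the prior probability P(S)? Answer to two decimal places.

P(S) = 0.30

In odds form, posterior odds = prior odds × likelihood ratio, so prior odds = posterior odds ÷ LR.
Posterior odds = 0.678/(1−0.678) = 2.1056. LR = 0.64/0.13 = 4.9231.
Prior odds = 2.1056/4.9231 = 0.4277, so P(S) = 0.4277/(1+0.4277) ≈ 0.30.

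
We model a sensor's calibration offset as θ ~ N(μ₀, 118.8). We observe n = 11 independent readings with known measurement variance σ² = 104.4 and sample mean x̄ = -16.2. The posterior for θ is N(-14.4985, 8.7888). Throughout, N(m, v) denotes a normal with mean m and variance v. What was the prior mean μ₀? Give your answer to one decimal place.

μ₀ = 6.8

With known observation variance, the Normal–Normal posterior has precision τ_n = τ₀ + n/σ² and mean μ_n = (τ₀μ₀ + (n/σ²)x̄)/τ_n.
Here τ₀ = 1/118.8 = 0.008418 and τ_data = 11/104.4 = 0.105364, so τ_n = 0.113782.
Rearranging for μ₀: μ₀ = (μ_n·τ_n − τ_data·x̄)/τ₀ = (-14.4985·0.113782 − 0.105364·-16.2) / 0.008418 = 0.057228/0.008418 ≈ 6.8.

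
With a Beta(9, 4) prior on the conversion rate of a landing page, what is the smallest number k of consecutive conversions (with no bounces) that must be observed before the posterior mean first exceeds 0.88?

After k conversions and 0 bounces the posterior is Beta(9+k, 4), with mean (9+k)/(9+4+k).
Set (9+k)/(13+k) > 0.88 and solve: k > (0.88·13 − 9)/(1 − 0.88) = 20.333.
The smallest integer exceeding 20.333 is 21, and checking k=21: (30)/(34) = 0.8824 > 0.88.

k = 21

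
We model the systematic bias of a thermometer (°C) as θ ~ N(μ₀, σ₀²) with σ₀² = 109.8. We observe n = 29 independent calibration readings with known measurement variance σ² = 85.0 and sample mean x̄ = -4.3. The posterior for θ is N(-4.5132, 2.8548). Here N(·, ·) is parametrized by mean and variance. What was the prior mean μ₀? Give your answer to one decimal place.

With known observation variance, the Normal–Normal posterior has precision τ_n = τ₀ + n/σ² and mean μ_n = (τ₀μ₀ + (n/σ²)x̄)/τ_n.
Here τ₀ = 1/109.8 = 0.009107 and τ_data = 29/85.0 = 0.341176, so τ_n = 0.350283.
Rearranging for μ₀: μ₀ = (μ_n·τ_n − τ_data·x̄)/τ₀ = (-4.5132·0.350283 − 0.341176·-4.3) / 0.009107 = -0.113840/0.009107 ≈ -12.5.

μ₀ = -12.5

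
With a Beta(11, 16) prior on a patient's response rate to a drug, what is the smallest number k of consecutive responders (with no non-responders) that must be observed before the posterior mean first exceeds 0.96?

k = 374

After k responders and 0 non-responders the posterior is Beta(11+k, 16), with mean (11+k)/(11+16+k).
Set (11+k)/(27+k) > 0.96 and solve: k > (0.96·27 − 11)/(1 − 0.96) = 373.000.
The smallest integer exceeding 373.000 is 374, and checking k=374: (385)/(401) = 0.9601 > 0.96.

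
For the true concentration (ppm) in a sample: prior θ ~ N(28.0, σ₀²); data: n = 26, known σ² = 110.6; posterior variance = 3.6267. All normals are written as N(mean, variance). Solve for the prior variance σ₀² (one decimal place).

For the Normal–Normal model with known σ², precisions add: τ_n = τ₀ + n/σ².
So 1/σ₀² = 1/3.6267 − 26/110.6 = 0.275733 − 0.235081 = 0.040652.
Hence σ₀² = 1/0.040652 ≈ 24.6.

σ₀² = 24.6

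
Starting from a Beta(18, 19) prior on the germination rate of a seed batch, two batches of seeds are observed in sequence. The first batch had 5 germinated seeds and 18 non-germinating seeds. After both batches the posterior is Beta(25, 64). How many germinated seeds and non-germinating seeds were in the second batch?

2 germinated seeds and 27 non-germinating seeds

Because Beta–binomial updating is additive in the counts, the combined data contributed (α_post−α_prior, β_post−β_prior) successes and failures.
Total across both batches: 25−18=7 germinated seeds, 64−19=45 non-germinating seeds.
Subtract the first batch: 7−5=2 germinated seeds and 45−18=27 non-germinating seeds.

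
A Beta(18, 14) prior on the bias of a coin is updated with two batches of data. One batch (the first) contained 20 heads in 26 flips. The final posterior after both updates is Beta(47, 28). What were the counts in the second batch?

9 heads and 8 tails

Because Beta–binomial updating is additive in the counts, the combined data contributed (α_post−α_prior, β_post−β_prior) successes and failures.
Total across both batches: 47−18=29 heads, 28−14=14 tails.
Subtract the first batch: 29−20=9 heads and 14−6=8 tails.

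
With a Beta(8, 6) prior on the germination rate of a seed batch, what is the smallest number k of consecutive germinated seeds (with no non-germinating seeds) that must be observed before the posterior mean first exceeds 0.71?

After k germinated seeds and 0 non-germinating seeds the posterior is Beta(8+k, 6), with mean (8+k)/(8+6+k).
Set (8+k)/(14+k) > 0.71 and solve: k > (0.71·14 − 8)/(1 − 0.71) = 6.690.
The smallest integer exceeding 6.690 is 7, and checking k=7: (15)/(21) = 0.7143 > 0.71.

k = 7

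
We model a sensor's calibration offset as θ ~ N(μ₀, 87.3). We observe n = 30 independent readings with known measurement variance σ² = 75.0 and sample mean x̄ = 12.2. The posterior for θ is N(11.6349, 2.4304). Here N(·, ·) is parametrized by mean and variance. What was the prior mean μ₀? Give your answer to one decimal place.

With known observation variance, the Normal–Normal posterior has precision τ_n = τ₀ + n/σ² and mean μ_n = (τ₀μ₀ + (n/σ²)x̄)/τ_n.
Here τ₀ = 1/87.3 = 0.011455 and τ_data = 30/75.0 = 0.400000, so τ_n = 0.411455.
Rearranging for μ₀: μ₀ = (μ_n·τ_n − τ_data·x̄)/τ₀ = (11.6349·0.411455 − 0.400000·12.2) / 0.011455 = -0.092762/0.011455 ≈ -8.1.

μ₀ = -8.1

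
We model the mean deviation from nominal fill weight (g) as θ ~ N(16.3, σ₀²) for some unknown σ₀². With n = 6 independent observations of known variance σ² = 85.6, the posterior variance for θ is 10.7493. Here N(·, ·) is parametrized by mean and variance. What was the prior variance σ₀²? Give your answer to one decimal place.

For the Normal–Normal model with known σ², precisions add: τ_n = τ₀ + n/σ².
So 1/σ₀² = 1/10.7493 − 6/85.6 = 0.093029 − 0.070093 = 0.022936.
Hence σ₀² = 1/0.022936 ≈ 43.6.

σ₀² = 43.6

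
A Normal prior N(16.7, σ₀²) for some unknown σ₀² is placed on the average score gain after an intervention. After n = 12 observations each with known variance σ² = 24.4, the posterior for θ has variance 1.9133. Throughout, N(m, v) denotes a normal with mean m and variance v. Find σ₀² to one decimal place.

σ₀² = 32.4

Posterior precision equals prior precision plus data precision: 1/σ_n² = 1/σ₀² + n/σ².
So 1/σ₀² = 1/1.9133 − 12/24.4 = 0.522657 − 0.491803 = 0.030854.
Hence σ₀² = 1/0.030854 ≈ 32.4.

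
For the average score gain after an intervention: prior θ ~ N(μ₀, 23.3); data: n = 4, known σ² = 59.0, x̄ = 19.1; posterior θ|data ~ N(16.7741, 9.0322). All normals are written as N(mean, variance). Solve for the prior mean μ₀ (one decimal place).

With known observation variance, the Normal–Normal posterior has precision τ_n = τ₀ + n/σ² and mean μ_n = (τ₀μ₀ + (n/σ²)x̄)/τ_n.
Here τ₀ = 1/23.3 = 0.042918 and τ_data = 4/59.0 = 0.067797, so τ_n = 0.110715.
Rearranging for μ₀: μ₀ = (μ_n·τ_n − τ_data·x̄)/τ₀ = (16.7741·0.110715 − 0.067797·19.1) / 0.042918 = 0.562222/0.042918 ≈ 13.1.

μ₀ = 13.1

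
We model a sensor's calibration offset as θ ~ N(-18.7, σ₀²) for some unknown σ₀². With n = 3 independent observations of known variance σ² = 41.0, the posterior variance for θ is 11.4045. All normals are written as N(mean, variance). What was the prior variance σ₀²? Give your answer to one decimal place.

σ₀² = 68.9

Posterior precision equals prior precision plus data precision: 1/σ_n² = 1/σ₀² + n/σ².
So 1/σ₀² = 1/11.4045 − 3/41.0 = 0.087685 − 0.073171 = 0.014514.
Hence σ₀² = 1/0.014514 ≈ 68.9.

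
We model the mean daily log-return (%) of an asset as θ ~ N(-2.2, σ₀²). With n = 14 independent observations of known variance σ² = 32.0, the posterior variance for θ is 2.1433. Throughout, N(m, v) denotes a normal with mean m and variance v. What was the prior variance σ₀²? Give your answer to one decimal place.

σ₀² = 34.4

Posterior precision equals prior precision plus data precision: 1/σ_n² = 1/σ₀² + n/σ².
So 1/σ₀² = 1/2.1433 − 14/32.0 = 0.466570 − 0.437500 = 0.029070.
Hence σ₀² = 1/0.029070 ≈ 34.4.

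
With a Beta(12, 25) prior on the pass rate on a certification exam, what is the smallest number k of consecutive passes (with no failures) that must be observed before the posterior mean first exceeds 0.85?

k = 130

After k passes and 0 failures the posterior is Beta(12+k, 25), with mean (12+k)/(12+25+k).
Set (12+k)/(37+k) > 0.85 and solve: k > (0.85·37 − 12)/(1 − 0.85) = 129.667.
The smallest integer exceeding 129.667 is 130.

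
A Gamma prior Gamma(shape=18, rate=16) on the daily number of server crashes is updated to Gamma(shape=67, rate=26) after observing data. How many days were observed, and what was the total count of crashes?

n = 10 days with total 49 crashes

A Gamma(α, β) prior (rate parametrization) on a Poisson rate with n observations summing to S gives posterior Gamma(α+S, β+n).
Matching: Σxᵢ = 67 − 18 = 49 and n = 26 − 16 = 10.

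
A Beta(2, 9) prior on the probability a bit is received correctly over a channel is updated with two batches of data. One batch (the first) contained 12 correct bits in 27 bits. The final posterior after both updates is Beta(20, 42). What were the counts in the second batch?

6 correct bits and 18 errors

Because Beta–binomial updating is additive in the counts, the combined data contributed (α_post−α_prior, β_post−β_prior) successes and failures.
Total across both batches: 20−2=18 correct bits, 42−9=33 errors.
Subtract the first batch: 18−12=6 correct bits and 33−15=18 errors.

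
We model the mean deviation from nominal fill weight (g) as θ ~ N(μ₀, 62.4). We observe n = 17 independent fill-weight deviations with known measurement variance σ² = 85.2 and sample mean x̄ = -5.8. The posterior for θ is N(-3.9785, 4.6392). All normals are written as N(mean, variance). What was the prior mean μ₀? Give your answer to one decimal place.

μ₀ = 18.7

With known observation variance, the Normal–Normal posterior has precision τ_n = τ₀ + n/σ² and mean μ_n = (τ₀μ₀ + (n/σ²)x̄)/τ_n.
Here τ₀ = 1/62.4 = 0.016026 and τ_data = 17/85.2 = 0.199531, so τ_n = 0.215557.
Rearranging for μ₀: μ₀ = (μ_n·τ_n − τ_data·x̄)/τ₀ = (-3.9785·0.215557 − 0.199531·-5.8) / 0.016026 = 0.299686/0.016026 ≈ 18.7.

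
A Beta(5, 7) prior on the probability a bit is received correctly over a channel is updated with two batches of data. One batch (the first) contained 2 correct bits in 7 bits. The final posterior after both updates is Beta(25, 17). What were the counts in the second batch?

Sequential conjugate updates are equivalent to a single update on the pooled data, so total successes = posterior α − prior α and total failures = posterior β − prior β.
Total across both batches: 25−5=20 correct bits, 17−7=10 errors.
Subtract the first batch: 20−2=18 correct bits and 10−5=5 errors.

18 correct bits and 5 errors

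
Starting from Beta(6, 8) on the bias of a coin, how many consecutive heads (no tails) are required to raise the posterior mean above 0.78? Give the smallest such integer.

After k heads and 0 tails the posterior is Beta(6+k, 8), with mean (6+k)/(6+8+k).
Set (6+k)/(14+k) > 0.78 and solve: k > (0.78·14 − 6)/(1 − 0.78) = 22.364.
The smallest integer exceeding 22.364 is 23.

k = 23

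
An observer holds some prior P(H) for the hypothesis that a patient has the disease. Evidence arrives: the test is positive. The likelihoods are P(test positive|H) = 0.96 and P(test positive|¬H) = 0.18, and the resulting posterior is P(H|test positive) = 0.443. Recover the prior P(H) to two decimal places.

In odds form, posterior odds = prior odds × likelihood ratio, so prior odds = posterior odds ÷ LR.
Posterior odds = 0.443/(1−0.443) = 0.7953. LR = 0.96/0.18 = 5.3333.
Prior odds = 0.7953/5.3333 = 0.1491, so P(H) = 0.1491/(1+0.1491) ≈ 0.13.

P(H) = 0.13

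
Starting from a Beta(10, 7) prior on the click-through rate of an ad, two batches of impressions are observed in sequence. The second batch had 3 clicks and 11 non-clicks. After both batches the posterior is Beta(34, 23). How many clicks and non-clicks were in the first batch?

21 clicks and 5 non-clicks

Sequential conjugate updates are equivalent to a single update on the pooled data, so total successes = posterior α − prior α and total failures = posterior β − prior β.
Total across both batches: 34−10=24 clicks, 23−7=16 non-clicks.
Subtract the second batch: 24−3=21 clicks and 16−11=5 non-clicks.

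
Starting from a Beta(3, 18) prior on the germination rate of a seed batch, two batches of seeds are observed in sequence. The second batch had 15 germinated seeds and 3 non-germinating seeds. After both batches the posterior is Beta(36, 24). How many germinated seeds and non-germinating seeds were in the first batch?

18 germinated seeds and 3 non-germinating seeds

Sequential conjugate updates are equivalent to a single update on the pooled data, so total successes = posterior α − prior α and total failures = posterior β − prior β.
Total across both batches: 36−3=33 germinated seeds, 24−18=6 non-germinating seeds.
Subtract the second batch: 33−15=18 germinated seeds and 6−3=3 non-germinating seeds.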